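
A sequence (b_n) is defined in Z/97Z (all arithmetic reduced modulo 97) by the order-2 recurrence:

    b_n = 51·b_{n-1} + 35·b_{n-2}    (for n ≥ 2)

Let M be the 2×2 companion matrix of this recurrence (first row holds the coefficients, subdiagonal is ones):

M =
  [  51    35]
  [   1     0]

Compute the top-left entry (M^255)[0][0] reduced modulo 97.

(M^255)[0][0] is the top entry after applying M 255 times to the unit state (1, 0). Equivalently it is h_{256} for the auxiliary sequence (h_n) obeying the same recurrence with h_1 = 1 and h_i = 0 for 0 ≤ i < 1:
h_2 = 51·1 + 35·0 = 51
h_3 = 51·51 + 35·1 = 17
h_4 = 51·17 + 35·51 = 33
h_5 = 51·33 + 35·17 = 47
h_6 = 51·47 + 35·33 = 60
h_7 = 51·60 + 35·47 = 49
h_8 = 51·49 + 35·60 = 40
h_9 = 51·40 + 35·49 = 69
h_10 = 51·69 + 35·40 = 69
h_11 = 51·69 + 35·69 = 17
h_12 = 51·17 + 35·69 = 81
h_13 = 51·81 + 35·17 = 70
h_14 = 51·70 + 35·81 = 3
h_15 = 51·3 + 35·70 = 81
h_16 = 51·81 + 35·3 = 65
h_17 = 51·65 + 35·81 = 39
h_18 = 51·39 + 35·65 = 93
h_19 = 51·93 + 35·39 = 94
h_20 = 51·94 + 35·93 = 95
h_21 = 51·95 + 35·94 = 84
h_22 = 51·84 + 35·95 = 43
h_23 = 51·43 + 35·84 = 89
h_24 = 51·89 + 35·43 = 30
h_25 = 51·30 + 35·89 = 86
h_26 = 51·86 + 35·30 = 4
h_27 = 51·4 + 35·86 = 13
h_28 = 51·13 + 35·4 = 27
h_29 = 51·27 + 35·13 = 86
h_30 = 51·86 + 35·27 = 93
h_31 = 51·93 + 35·86 = 90
h_32 = 51·90 + 35·93 = 85
h_33 = 51·85 + 35·90 = 16
h_34 = 51·16 + 35·85 = 8
h_35 = 51·8 + 35·16 = 95
h_36 = 51·95 + 35·8 = 81
h_37 = 51·81 + 35·95 = 84
h_38 = 51·84 + 35·81 = 38
h_39 = 51·38 + 35·84 = 28
h_40 = 51·28 + 35·38 = 42
h_41 = 51·42 + 35·28 = 18
h_42 = 51·18 + 35·42 = 60
h_43 = 51·60 + 35·18 = 4
h_44 = 51·4 + 35·60 = 73
h_45 = 51·73 + 35·4 = 80
h_46 = 51·80 + 35·73 = 39
h_47 = 51·39 + 35·80 = 36
h_48 = 51·36 + 35·39 = 0
h_49 = 51·0 + 35·36 = 96
h_50 = 51·96 + 35·0 = 46
h_51 = 51·46 + 35·96 = 80
h_52 = 51·80 + 35·46 = 64
h_53 = 51·64 + 35·80 = 50
h_54 = 51·50 + 35·64 = 37
h_55 = 51·37 + 35·50 = 48
h_56 = 51·48 + 35·37 = 57
h_57 = 51·57 + 35·48 = 28
h_58 = 51·28 + 35·57 = 28
h_59 = 51·28 + 35·28 = 80
h_60 = 51·80 + 35·28 = 16
h_61 = 51·16 + 35·80 = 27
h_62 = 51·27 + 35·16 = 94
h_63 = 51·94 + 35·27 = 16
h_64 = 51·16 + 35·94 = 32
h_65 = 51·32 + 35·16 = 58
h_66 = 51·58 + 35·32 = 4
h_67 = 51·4 + 35·58 = 3
h_68 = 51·3 + 35·4 = 2
h_69 = 51·2 + 35·3 = 13
h_70 = 51·13 + 35·2 = 54
h_71 = 51·54 + 35·13 = 8
h_72 = 51·8 + 35·54 = 67
h_73 = 51·67 + 35·8 = 11
h_74 = 51·11 + 35·67 = 93
h_75 = 51·93 + 35·11 = 84
h_76 = 51·84 + 35·93 = 70
h_77 = 51·70 + 35·84 = 11
h_78 = 51·11 + 35·70 = 4
h_79 = 51·4 + 35·11 = 7
h_80 = 51·7 + 35·4 = 12
h_81 = 51·12 + 35·7 = 81
h_82 = 51·81 + 35·12 = 89
h_83 = 51·89 + 35·81 = 2
h_84 = 51·2 + 35·89 = 16
h_85 = 51·16 + 35·2 = 13
h_86 = 51·13 + 35·16 = 59
h_87 = 51·59 + 35·13 = 69
h_88 = 51·69 + 35·59 = 55
h_89 = 51·55 + 35·69 = 79
h_90 = 51·79 + 35·55 = 37
h_91 = 51·37 + 35·79 = 93
h_92 = 51·93 + 35·37 = 24
h_93 = 51·24 + 35·93 = 17
h_94 = 51·17 + 35·24 = 58
h_95 = 51·58 + 35·17 = 61
h_96 = 51·61 + 35·58 = 0
h_97 = 51·0 + 35·61 = 1
(h_96, h_97) = (0, 1) = (h_0, h_1), so the sequence has period 96.
256 ≡ 64 (mod 96), hence h_256 = h_64 = 32.

32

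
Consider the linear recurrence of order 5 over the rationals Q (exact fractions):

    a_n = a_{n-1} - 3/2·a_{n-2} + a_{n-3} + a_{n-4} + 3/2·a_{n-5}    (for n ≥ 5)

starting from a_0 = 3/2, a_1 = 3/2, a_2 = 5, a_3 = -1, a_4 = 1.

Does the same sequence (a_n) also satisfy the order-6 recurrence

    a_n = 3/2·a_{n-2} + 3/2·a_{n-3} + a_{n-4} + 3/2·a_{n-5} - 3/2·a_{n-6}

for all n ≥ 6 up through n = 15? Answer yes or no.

Terms a_0..a_15: 3/2, 3/2, 5, -1, 1, 45/4, 16, 53/8, -53/8, 195/16, 493/8, 2155/32, -307/32, -2991/64, 3677/32, 42905/128
n=6: candidate gives 5, actual a_6 = 16 ✗

no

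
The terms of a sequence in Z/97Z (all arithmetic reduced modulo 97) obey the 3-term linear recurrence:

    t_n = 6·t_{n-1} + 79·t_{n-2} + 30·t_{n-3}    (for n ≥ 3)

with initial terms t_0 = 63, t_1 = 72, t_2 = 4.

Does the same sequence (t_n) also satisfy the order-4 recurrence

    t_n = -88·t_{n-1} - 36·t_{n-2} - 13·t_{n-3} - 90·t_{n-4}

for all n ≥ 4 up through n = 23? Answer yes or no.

Terms t_0..t_23: 63, 72, 4, 36, 73, 7, 2, 39, 20, 60, 6, 41, 95, 12, 77, 89, 90, 84, 2, 36, 81, 92, 77, 72
n=4: candidate gives 73, actual t_4 = 73 ✓
n=5: candidate gives 7, actual t_5 = 7 ✓
n=6: candidate gives 2, actual t_6 = 2 ✓
n=7: candidate gives 39, actual t_7 = 39 ✓
n=8: candidate gives 20, actual t_8 = 20 ✓
n=9: candidate gives 60, actual t_9 = 60 ✓
n=10: candidate gives 6, actual t_10 = 6 ✓
n=11: candidate gives 41, actual t_11 = 41 ✓
n=12: candidate gives 95, actual t_12 = 95 ✓
n=13: candidate gives 12, actual t_13 = 12 ✓
n=14: candidate gives 77, actual t_14 = 77 ✓
n=15: candidate gives 89, actual t_15 = 89 ✓
n=16: candidate gives 90, actual t_16 = 90 ✓
n=17: candidate gives 84, actual t_17 = 84 ✓
n=18: candidate gives 2, actual t_18 = 2 ✓
n=19: candidate gives 36, actual t_19 = 36 ✓
n=20: candidate gives 81, actual t_20 = 81 ✓
n=21: candidate gives 92, actual t_21 = 92 ✓
n=22: candidate gives 77, actual t_22 = 77 ✓
n=23: candidate gives 72, actual t_23 = 72 ✓

yes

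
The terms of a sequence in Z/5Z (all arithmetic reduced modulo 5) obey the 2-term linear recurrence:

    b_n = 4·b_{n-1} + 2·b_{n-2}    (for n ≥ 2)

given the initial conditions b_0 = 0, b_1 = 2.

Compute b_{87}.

1

b_2 = 4·2 + 2·0 = 3
b_3 = 4·3 + 2·2 = 1
b_4 = 4·1 + 2·3 = 0
b_5 = 4·0 + 2·1 = 2
(b_4, b_5) = (0, 2) = (b_0, b_1), so the sequence has period 4.
87 ≡ 3 (mod 4), hence b_87 = b_3 = 1.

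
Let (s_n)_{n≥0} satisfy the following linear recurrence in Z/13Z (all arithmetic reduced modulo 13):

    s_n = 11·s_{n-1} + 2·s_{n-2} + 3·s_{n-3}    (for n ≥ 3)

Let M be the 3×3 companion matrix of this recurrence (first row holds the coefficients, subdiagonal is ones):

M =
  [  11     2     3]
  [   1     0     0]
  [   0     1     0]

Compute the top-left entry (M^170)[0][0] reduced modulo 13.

(M^170)[0][0] is the top entry after applying M 170 times to the unit state (1, 0, 0). Equivalently it is h_{172} for the auxiliary sequence (h_n) obeying the same recurrence with h_2 = 1 and h_i = 0 for 0 ≤ i < 2:
h_3 = 11·1 + 2·0 + 3·0 = 11
h_4 = 11·11 + 2·1 + 3·0 = 6
h_5 = 11·6 + 2·11 + 3·1 = 0
h_6 = 11·0 + 2·6 + 3·11 = 6
h_7 = 11·6 + 2·0 + 3·6 = 6
h_8 = 11·6 + 2·6 + 3·0 = 0
Continuing the recurrence:
  h_9 = 4;  h_10 = 10;  h_11 = 1;  h_12 = 4;  h_13 = 11;  h_14 = 2
  h_15 = 4;  h_16 = 3;  h_17 = 8;  h_18 = 2;  h_19 = 8;  h_20 = 12
  h_21 = 11;  h_22 = 0;  h_23 = 6;  h_24 = 8;  h_25 = 9;  h_26 = 3
  h_27 = 10;  h_28 = 0;  h_29 = 3;  h_30 = 11;  h_31 = 10;  h_32 = 11
  h_33 = 5;  h_34 = 3;  h_35 = 11;  h_36 = 12;  h_37 = 7;  h_38 = 4
  h_39 = 3;  h_40 = 10;  h_41 = 11;  h_42 = 7;  h_43 = 12;  h_44 = 10
  h_45 = 12;  h_46 = 6;  h_47 = 3;  h_48 = 3;  h_49 = 5;  h_50 = 5
  h_51 = 9;  h_52 = 7;  h_53 = 6;  h_54 = 3;  h_55 = 1;  h_56 = 9
  h_57 = 6;  h_58 = 9;  h_59 = 8;  h_60 = 7;  h_61 = 3;  h_62 = 6
  h_63 = 2;  h_64 = 4;  h_65 = 1;  h_66 = 12;  h_67 = 3;  h_68 = 8
  h_69 = 0;  h_70 = 12;  h_71 = 0;  h_72 = 11;  h_73 = 1;  h_74 = 7
  h_75 = 8;  h_76 = 1;  h_77 = 9;  h_78 = 8;  h_79 = 5;  h_80 = 7
  h_81 = 7;  h_82 = 2;  h_83 = 5;  h_84 = 2;  h_85 = 12;  h_86 = 8
  h_87 = 1;  h_88 = 11;  h_89 = 4;  h_90 = 4;  h_91 = 7;  h_92 = 6
  h_93 = 1;  h_94 = 5;  h_95 = 10;  h_96 = 6;  h_97 = 10;  h_98 = 9
  h_99 = 7;  h_100 = 8;  h_101 = 12;  h_102 = 0;  h_103 = 9;  h_104 = 5
  h_105 = 8;  h_106 = 8;  h_107 = 2;  h_108 = 10;  h_109 = 8;  h_110 = 10
  h_111 = 0;  h_112 = 5;  h_113 = 7;  h_114 = 9;  h_115 = 11;  h_116 = 4
  h_117 = 2;  h_118 = 11;  h_119 = 7;  h_120 = 1;  h_121 = 6;  h_122 = 11
  h_123 = 6;  h_124 = 2;  h_125 = 2;  h_126 = 5;  h_127 = 0;  h_128 = 3
  h_129 = 9;  h_130 = 1;  h_131 = 12;  h_132 = 5;  h_133 = 4;  h_134 = 12
  h_135 = 12;  h_136 = 12;  h_137 = 10;  h_138 = 1;  h_139 = 2;  h_140 = 2
  h_141 = 3;  h_142 = 4;  h_143 = 4;  h_144 = 9;  h_145 = 2;  h_146 = 0
  h_147 = 5;  h_148 = 9;  h_149 = 5;  h_150 = 10;  h_151 = 4;  h_152 = 1
  h_153 = 10;  h_154 = 7;  h_155 = 9;  h_156 = 0;  h_157 = 0;  h_158 = 1
  h_159 = 11;  h_160 = 6;  h_161 = 0;  h_162 = 6;  h_163 = 6;  h_164 = 0
  h_165 = 4;  h_166 = 10;  h_167 = 1;  h_168 = 4;  h_169 = 11;  h_170 = 2
h_171 = 11·2 + 2·11 + 3·4 = 4
h_172 = 11·4 + 2·2 + 3·11 = 3

3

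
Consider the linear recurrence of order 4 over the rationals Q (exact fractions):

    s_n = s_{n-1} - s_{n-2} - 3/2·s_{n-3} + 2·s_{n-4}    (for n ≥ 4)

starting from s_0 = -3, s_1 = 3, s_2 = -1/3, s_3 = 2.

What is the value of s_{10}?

-1411/24

s_4 = 1·2 + -1·-1/3 + -3/2·3 + 2·-3 = -49/6
s_5 = 1·-49/6 + -1·2 + -3/2·-1/3 + 2·3 = -11/3
s_6 = 1·-11/3 + -1·-49/6 + -3/2·2 + 2·-1/3 = 5/6
s_7 = 1·5/6 + -1·-11/3 + -3/2·-49/6 + 2·2 = 83/4
s_8 = 1·83/4 + -1·5/6 + -3/2·-11/3 + 2·-49/6 = 109/12
s_9 = 1·109/12 + -1·83/4 + -3/2·5/6 + 2·-11/3 = -81/4
s_10 = 1·-81/4 + -1·109/12 + -3/2·83/4 + 2·5/6 = -1411/24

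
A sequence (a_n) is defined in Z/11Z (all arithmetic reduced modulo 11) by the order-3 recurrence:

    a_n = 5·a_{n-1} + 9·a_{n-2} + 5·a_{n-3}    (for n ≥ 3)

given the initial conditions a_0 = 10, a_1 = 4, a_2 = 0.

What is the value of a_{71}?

a_3 = 5·0 + 9·4 + 5·10 = 9
a_4 = 5·9 + 9·0 + 5·4 = 10
a_5 = 5·10 + 9·9 + 5·0 = 10
a_6 = 5·10 + 9·10 + 5·9 = 9
a_7 = 5·9 + 9·10 + 5·10 = 9
a_8 = 5·9 + 9·9 + 5·10 = 0
a_9 = 5·0 + 9·9 + 5·9 = 5
a_10 = 5·5 + 9·0 + 5·9 = 4
a_11 = 5·4 + 9·5 + 5·0 = 10
a_12 = 5·10 + 9·4 + 5·5 = 1
a_13 = 5·1 + 9·10 + 5·4 = 5
a_14 = 5·5 + 9·1 + 5·10 = 7
a_15 = 5·7 + 9·5 + 5·1 = 8
a_16 = 5·8 + 9·7 + 5·5 = 7
a_17 = 5·7 + 9·8 + 5·7 = 10
a_18 = 5·10 + 9·7 + 5·8 = 10
a_19 = 5·10 + 9·10 + 5·7 = 10
a_20 = 5·10 + 9·10 + 5·10 = 3
a_21 = 5·3 + 9·10 + 5·10 = 1
a_22 = 5·1 + 9·3 + 5·10 = 5
a_23 = 5·5 + 9·1 + 5·3 = 5
a_24 = 5·5 + 9·5 + 5·1 = 9
a_25 = 5·9 + 9·5 + 5·5 = 5
a_26 = 5·5 + 9·9 + 5·5 = 10
a_27 = 5·10 + 9·5 + 5·9 = 8
a_28 = 5·8 + 9·10 + 5·5 = 1
a_29 = 5·1 + 9·8 + 5·10 = 6
a_30 = 5·6 + 9·1 + 5·8 = 2
a_31 = 5·2 + 9·6 + 5·1 = 3
a_32 = 5·3 + 9·2 + 5·6 = 8
a_33 = 5·8 + 9·3 + 5·2 = 0
a_34 = 5·0 + 9·8 + 5·3 = 10
a_35 = 5·10 + 9·0 + 5·8 = 2
a_36 = 5·2 + 9·10 + 5·0 = 1
a_37 = 5·1 + 9·2 + 5·10 = 7
a_38 = 5·7 + 9·1 + 5·2 = 10
a_39 = 5·10 + 9·7 + 5·1 = 8
a_40 = 5·8 + 9·10 + 5·7 = 0
a_41 = 5·0 + 9·8 + 5·10 = 1
a_42 = 5·1 + 9·0 + 5·8 = 1
a_43 = 5·1 + 9·1 + 5·0 = 3
a_44 = 5·3 + 9·1 + 5·1 = 7
a_45 = 5·7 + 9·3 + 5·1 = 1
a_46 = 5·1 + 9·7 + 5·3 = 6
a_47 = 5·6 + 9·1 + 5·7 = 8
a_48 = 5·8 + 9·6 + 5·1 = 0
a_49 = 5·0 + 9·8 + 5·6 = 3
a_50 = 5·3 + 9·0 + 5·8 = 0
a_51 = 5·0 + 9·3 + 5·0 = 5
a_52 = 5·5 + 9·0 + 5·3 = 7
a_53 = 5·7 + 9·5 + 5·0 = 3
a_54 = 5·3 + 9·7 + 5·5 = 4
a_55 = 5·4 + 9·3 + 5·7 = 5
a_56 = 5·5 + 9·4 + 5·3 = 10
a_57 = 5·10 + 9·5 + 5·4 = 5
a_58 = 5·5 + 9·10 + 5·5 = 8
a_59 = 5·8 + 9·5 + 5·10 = 3
a_60 = 5·3 + 9·8 + 5·5 = 2
a_61 = 5·2 + 9·3 + 5·8 = 0
a_62 = 5·0 + 9·2 + 5·3 = 0
a_63 = 5·0 + 9·0 + 5·2 = 10
a_64 = 5·10 + 9·0 + 5·0 = 6
a_65 = 5·6 + 9·10 + 5·0 = 10
a_66 = 5·10 + 9·6 + 5·10 = 0
a_67 = 5·0 + 9·10 + 5·6 = 10
a_68 = 5·10 + 9·0 + 5·10 = 1
a_69 = 5·1 + 9·10 + 5·0 = 7
a_70 = 5·7 + 9·1 + 5·10 = 6
a_71 = 5·6 + 9·7 + 5·1 = 10

10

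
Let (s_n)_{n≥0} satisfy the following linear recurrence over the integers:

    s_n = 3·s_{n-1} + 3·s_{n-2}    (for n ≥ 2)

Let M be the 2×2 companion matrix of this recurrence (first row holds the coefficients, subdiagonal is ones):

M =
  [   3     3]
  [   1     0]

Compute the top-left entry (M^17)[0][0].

5715470808

(M^17)[0][0] is the top entry after applying M 17 times to the unit state (1, 0). Equivalently it is h_{18} for the auxiliary sequence (h_n) obeying the same recurrence with h_1 = 1 and h_i = 0 for 0 ≤ i < 1:
h_2 = 3·1 + 3·0 = 3
h_3 = 3·3 + 3·1 = 12
h_4 = 3·12 + 3·3 = 45
h_5 = 3·45 + 3·12 = 171
h_6 = 3·171 + 3·45 = 648
h_7 = 3·648 + 3·171 = 2457
h_8 = 3·2457 + 3·648 = 9315
h_9 = 3·9315 + 3·2457 = 35316
h_10 = 3·35316 + 3·9315 = 133893
h_11 = 3·133893 + 3·35316 = 507627
h_12 = 3·507627 + 3·133893 = 1924560
h_13 = 3·1924560 + 3·507627 = 7296561
h_14 = 3·7296561 + 3·1924560 = 27663363
h_15 = 3·27663363 + 3·7296561 = 104879772
h_16 = 3·104879772 + 3·27663363 = 397629405
h_17 = 3·397629405 + 3·104879772 = 1507527531
h_18 = 3·1507527531 + 3·397629405 = 5715470808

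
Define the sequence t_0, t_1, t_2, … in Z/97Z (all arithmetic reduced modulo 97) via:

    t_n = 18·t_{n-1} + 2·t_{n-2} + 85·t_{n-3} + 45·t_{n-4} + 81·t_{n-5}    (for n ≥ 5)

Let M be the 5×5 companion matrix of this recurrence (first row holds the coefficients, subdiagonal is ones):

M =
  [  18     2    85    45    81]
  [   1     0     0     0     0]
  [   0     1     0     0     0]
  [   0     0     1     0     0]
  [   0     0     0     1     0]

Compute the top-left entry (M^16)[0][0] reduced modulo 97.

(M^16)[0][0] is the top entry after applying M 16 times to the unit state (1, 0, 0, 0, 0). Equivalently it is h_{20} for the auxiliary sequence (h_n) obeying the same recurrence with h_4 = 1 and h_i = 0 for 0 ≤ i < 4:
h_5 = 18·1 + 2·0 + 85·0 + 45·0 + 81·0 = 18
h_6 = 18·18 + 2·1 + 85·0 + 45·0 + 81·0 = 35
h_7 = 18·35 + 2·18 + 85·1 + 45·0 + 81·0 = 72
h_8 = 18·72 + 2·35 + 85·18 + 45·1 + 81·0 = 31
h_9 = 18·31 + 2·72 + 85·35 + 45·18 + 81·1 = 9
h_10 = 18·9 + 2·31 + 85·72 + 45·35 + 81·18 = 65
h_11 = 18·65 + 2·9 + 85·31 + 45·72 + 81·35 = 4
h_12 = 18·4 + 2·65 + 85·9 + 45·31 + 81·72 = 46
h_13 = 18·46 + 2·4 + 85·65 + 45·9 + 81·31 = 62
h_14 = 18·62 + 2·46 + 85·4 + 45·65 + 81·9 = 61
h_15 = 18·61 + 2·62 + 85·46 + 45·4 + 81·65 = 4
h_16 = 18·4 + 2·61 + 85·62 + 45·46 + 81·4 = 1
h_17 = 18·1 + 2·4 + 85·61 + 45·62 + 81·46 = 87
h_18 = 18·87 + 2·1 + 85·4 + 45·61 + 81·62 = 72
h_19 = 18·72 + 2·87 + 85·1 + 45·4 + 81·61 = 80
h_20 = 18·80 + 2·72 + 85·87 + 45·1 + 81·4 = 36

36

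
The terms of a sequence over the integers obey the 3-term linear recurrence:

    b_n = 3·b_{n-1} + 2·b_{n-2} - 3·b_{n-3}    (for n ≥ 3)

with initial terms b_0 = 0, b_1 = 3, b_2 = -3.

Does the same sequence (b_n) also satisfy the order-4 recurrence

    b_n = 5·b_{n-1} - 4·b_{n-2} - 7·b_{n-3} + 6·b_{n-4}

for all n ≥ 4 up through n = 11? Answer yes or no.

yes

Terms b_0..b_11: 0, 3, -3, -3, -24, -69, -246, -804, -2697, -8961, -29865, -99426
n=4: candidate gives -24, actual b_4 = -24 ✓
n=5: candidate gives -69, actual b_5 = -69 ✓
n=6: candidate gives -246, actual b_6 = -246 ✓
n=7: candidate gives -804, actual b_7 = -804 ✓
n=8: candidate gives -2697, actual b_8 = -2697 ✓
n=9: candidate gives -8961, actual b_9 = -8961 ✓
n=10: candidate gives -29865, actual b_10 = -29865 ✓
n=11: candidate gives -99426, actual b_11 = -99426 ✓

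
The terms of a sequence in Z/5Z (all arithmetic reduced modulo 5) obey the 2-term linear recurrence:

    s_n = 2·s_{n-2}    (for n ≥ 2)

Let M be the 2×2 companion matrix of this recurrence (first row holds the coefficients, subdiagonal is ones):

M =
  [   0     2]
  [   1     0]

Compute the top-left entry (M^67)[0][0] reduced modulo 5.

(M^67)[0][0] is the top entry after applying M 67 times to the unit state (1, 0). Equivalently it is h_{68} for the auxiliary sequence (h_n) obeying the same recurrence with h_1 = 1 and h_i = 0 for 0 ≤ i < 1:
h_2 = 0·1 + 2·0 = 0
h_3 = 0·0 + 2·1 = 2
h_4 = 0·2 + 2·0 = 0
h_5 = 0·0 + 2·2 = 4
h_6 = 0·4 + 2·0 = 0
h_7 = 0·0 + 2·4 = 3
h_8 = 0·3 + 2·0 = 0
h_9 = 0·0 + 2·3 = 1
(h_8, h_9) = (0, 1) = (h_0, h_1), so the sequence has period 8.
68 ≡ 4 (mod 8), hence h_68 = h_4 = 0.

0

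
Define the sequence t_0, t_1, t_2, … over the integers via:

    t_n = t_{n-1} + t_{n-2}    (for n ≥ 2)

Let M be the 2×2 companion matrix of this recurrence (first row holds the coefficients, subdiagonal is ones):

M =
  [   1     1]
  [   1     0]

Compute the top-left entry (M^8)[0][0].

(M^8)[0][0] is the top entry after applying M 8 times to the unit state (1, 0). Equivalently it is h_{9} for the auxiliary sequence (h_n) obeying the same recurrence with h_1 = 1 and h_i = 0 for 0 ≤ i < 1:
h_2 = 1·1 + 1·0 = 1
h_3 = 1·1 + 1·1 = 2
h_4 = 1·2 + 1·1 = 3
h_5 = 1·3 + 1·2 = 5
h_6 = 1·5 + 1·3 = 8
h_7 = 1·8 + 1·5 = 13
h_8 = 1·13 + 1·8 = 21
h_9 = 1·21 + 1·13 = 34

34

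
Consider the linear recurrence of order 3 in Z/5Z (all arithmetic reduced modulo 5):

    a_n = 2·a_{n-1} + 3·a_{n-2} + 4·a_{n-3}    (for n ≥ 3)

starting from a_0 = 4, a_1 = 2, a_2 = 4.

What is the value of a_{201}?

2

a_3 = 2·4 + 3·2 + 4·4 = 0
a_4 = 2·0 + 3·4 + 4·2 = 0
a_5 = 2·0 + 3·0 + 4·4 = 1
a_6 = 2·1 + 3·0 + 4·0 = 2
a_7 = 2·2 + 3·1 + 4·0 = 2
a_8 = 2·2 + 3·2 + 4·1 = 4
a_9 = 2·4 + 3·2 + 4·2 = 2
a_10 = 2·2 + 3·4 + 4·2 = 4
(a_8, a_9, a_10) = (4, 2, 4) = (a_0, a_1, a_2), so the sequence has period 8.
201 ≡ 1 (mod 8), hence a_201 = a_1 = 2.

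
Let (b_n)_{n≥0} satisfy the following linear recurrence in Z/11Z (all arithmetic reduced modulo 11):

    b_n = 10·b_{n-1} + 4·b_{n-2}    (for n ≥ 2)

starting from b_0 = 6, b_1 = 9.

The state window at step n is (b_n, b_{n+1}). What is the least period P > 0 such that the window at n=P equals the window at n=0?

n=0: window = (6, 9)
n=1: window = (9, 4)
n=2: window = (4, 10)
n=3: window = (10, 6)
n=4: window = (6, 1)
n=5: window = (1, 1)
n=6: window = (1, 3)
n=7: window = (3, 1)
n=8: window = (1, 0)
n=9: window = (0, 4)
n=10: window = (4, 7)
n=11: window = (7, 9)
n=12: window = (9, 8)
n=13: window = (8, 6)
n=14: window = (6, 4)
n=15: window = (4, 9)
n=16: window = (9, 7)
n=17: window = (7, 7)
n=18: window = (7, 10)
n=19: window = (10, 7)
n=20: window = (7, 0)
n=21: window = (0, 6)
n=22: window = (6, 5)
n=23: window = (5, 8)
n=24: window = (8, 1)
n=25: window = (1, 9)
n=26: window = (9, 6)
n=27: window = (6, 8)
n=28: window = (8, 5)
n=29: window = (5, 5)
n=30: window = (5, 4)
n=31: window = (4, 5)
n=32: window = (5, 0)
n=33: window = (0, 9)
n=34: window = (9, 2)
n=35: window = (2, 1)
n=36: window = (1, 7)
n=37: window = (7, 8)
n=38: window = (8, 9)
n=39: window = (9, 1)
n=40: window = (1, 2)
…
n=118: window = (10, 1)
n=119: window = (1, 6)
n=120: window = (6, 9)
window at n=120 equals window at n=0 → period = 120

120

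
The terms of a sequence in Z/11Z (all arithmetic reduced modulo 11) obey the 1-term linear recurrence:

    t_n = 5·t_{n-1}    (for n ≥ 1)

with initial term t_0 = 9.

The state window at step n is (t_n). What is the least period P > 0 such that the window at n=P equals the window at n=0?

5

n=0: window = (9)
n=1: window = (1)
n=2: window = (5)
n=3: window = (3)
n=4: window = (4)
n=5: window = (9)
window at n=5 equals window at n=0 → period = 5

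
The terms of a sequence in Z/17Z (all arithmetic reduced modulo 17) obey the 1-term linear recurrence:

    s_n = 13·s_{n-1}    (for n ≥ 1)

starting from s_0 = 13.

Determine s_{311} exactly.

s_1 = 13·13 = 16
s_2 = 13·16 = 4
s_3 = 13·4 = 1
s_4 = 13·1 = 13
(s_4) = (13) = (s_0), so the sequence has period 4.
311 ≡ 3 (mod 4), hence s_311 = s_3 = 1.

1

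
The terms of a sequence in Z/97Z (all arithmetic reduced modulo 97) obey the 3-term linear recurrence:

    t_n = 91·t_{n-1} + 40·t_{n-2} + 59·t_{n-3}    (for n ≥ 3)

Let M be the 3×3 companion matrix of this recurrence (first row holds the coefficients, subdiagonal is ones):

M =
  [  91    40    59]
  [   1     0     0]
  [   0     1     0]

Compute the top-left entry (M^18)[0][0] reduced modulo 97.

(M^18)[0][0] is the top entry after applying M 18 times to the unit state (1, 0, 0). Equivalently it is h_{20} for the auxiliary sequence (h_n) obeying the same recurrence with h_2 = 1 and h_i = 0 for 0 ≤ i < 2:
h_3 = 91·1 + 40·0 + 59·0 = 91
h_4 = 91·91 + 40·1 + 59·0 = 76
h_5 = 91·76 + 40·91 + 59·1 = 42
h_6 = 91·42 + 40·76 + 59·91 = 9
h_7 = 91·9 + 40·42 + 59·76 = 96
h_8 = 91·96 + 40·9 + 59·42 = 31
h_9 = 91·31 + 40·96 + 59·9 = 14
h_10 = 91·14 + 40·31 + 59·96 = 30
h_11 = 91·30 + 40·14 + 59·31 = 75
h_12 = 91·75 + 40·30 + 59·14 = 24
h_13 = 91·24 + 40·75 + 59·30 = 67
h_14 = 91·67 + 40·24 + 59·75 = 36
h_15 = 91·36 + 40·67 + 59·24 = 0
h_16 = 91·0 + 40·36 + 59·67 = 58
h_17 = 91·58 + 40·0 + 59·36 = 30
h_18 = 91·30 + 40·58 + 59·0 = 6
h_19 = 91·6 + 40·30 + 59·58 = 27
h_20 = 91·27 + 40·6 + 59·30 = 5

5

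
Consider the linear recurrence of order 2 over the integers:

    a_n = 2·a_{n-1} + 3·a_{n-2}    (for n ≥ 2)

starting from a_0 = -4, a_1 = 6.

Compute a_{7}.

1098

a_2 = 2·6 + 3·-4 = 0
a_3 = 2·0 + 3·6 = 18
a_4 = 2·18 + 3·0 = 36
a_5 = 2·36 + 3·18 = 126
a_6 = 2·126 + 3·36 = 360
a_7 = 2·360 + 3·126 = 1098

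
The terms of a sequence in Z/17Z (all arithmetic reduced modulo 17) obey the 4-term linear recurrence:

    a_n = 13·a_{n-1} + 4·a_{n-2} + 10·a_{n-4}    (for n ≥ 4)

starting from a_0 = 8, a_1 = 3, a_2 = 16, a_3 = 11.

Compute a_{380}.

a_4 = 13·11 + 4·16 + 0·3 + 10·8 = 15
a_5 = 13·15 + 4·11 + 0·16 + 10·3 = 14
a_6 = 13·14 + 4·15 + 0·11 + 10·16 = 11
a_7 = 13·11 + 4·14 + 0·15 + 10·11 = 3
a_8 = 13·3 + 4·11 + 0·14 + 10·15 = 12
a_9 = 13·12 + 4·3 + 0·11 + 10·14 = 2
a_10 = 13·2 + 4·12 + 0·3 + 10·11 = 14
a_11 = 13·14 + 4·2 + 0·12 + 10·3 = 16
a_12 = 13·16 + 4·14 + 0·2 + 10·12 = 10
a_13 = 13·10 + 4·16 + 0·14 + 10·2 = 10
a_14 = 13·10 + 4·10 + 0·16 + 10·14 = 4
a_15 = 13·4 + 4·10 + 0·10 + 10·16 = 14
a_16 = 13·14 + 4·4 + 0·10 + 10·10 = 9
a_17 = 13·9 + 4·14 + 0·4 + 10·10 = 1
a_18 = 13·1 + 4·9 + 0·14 + 10·4 = 4
a_19 = 13·4 + 4·1 + 0·9 + 10·14 = 9
a_20 = 13·9 + 4·4 + 0·1 + 10·9 = 2
a_21 = 13·2 + 4·9 + 0·4 + 10·1 = 4
a_22 = 13·4 + 4·2 + 0·9 + 10·4 = 15
a_23 = 13·15 + 4·4 + 0·2 + 10·9 = 12
a_24 = 13·12 + 4·15 + 0·4 + 10·2 = 15
a_25 = 13·15 + 4·12 + 0·15 + 10·4 = 11
a_26 = 13·11 + 4·15 + 0·12 + 10·15 = 13
a_27 = 13·13 + 4·11 + 0·15 + 10·12 = 10
a_28 = 13·10 + 4·13 + 0·11 + 10·15 = 9
a_29 = 13·9 + 4·10 + 0·13 + 10·11 = 12
a_30 = 13·12 + 4·9 + 0·10 + 10·13 = 16
a_31 = 13·16 + 4·12 + 0·9 + 10·10 = 16
a_32 = 13·16 + 4·16 + 0·12 + 10·9 = 5
a_33 = 13·5 + 4·16 + 0·16 + 10·12 = 11
a_34 = 13·11 + 4·5 + 0·16 + 10·16 = 0
a_35 = 13·0 + 4·11 + 0·5 + 10·16 = 0
a_36 = 13·0 + 4·0 + 0·11 + 10·5 = 16
a_37 = 13·16 + 4·0 + 0·0 + 10·11 = 12
a_38 = 13·12 + 4·16 + 0·0 + 10·0 = 16
a_39 = 13·16 + 4·12 + 0·16 + 10·0 = 1
a_40 = 13·1 + 4·16 + 0·12 + 10·16 = 16
a_41 = 13·16 + 4·1 + 0·16 + 10·12 = 9
a_42 = 13·9 + 4·16 + 0·1 + 10·16 = 1
a_43 = 13·1 + 4·9 + 0·16 + 10·1 = 8
a_44 = 13·8 + 4·1 + 0·9 + 10·16 = 13
a_45 = 13·13 + 4·8 + 0·1 + 10·9 = 2
a_46 = 13·2 + 4·13 + 0·8 + 10·1 = 3
a_47 = 13·3 + 4·2 + 0·13 + 10·8 = 8
a_48 = 13·8 + 4·3 + 0·2 + 10·13 = 8
a_49 = 13·8 + 4·8 + 0·3 + 10·2 = 3
a_50 = 13·3 + 4·8 + 0·8 + 10·3 = 16
a_51 = 13·16 + 4·3 + 0·8 + 10·8 = 11
(a_48, a_49, a_50, a_51) = (8, 3, 16, 11) = (a_0, a_1, a_2, a_3), so the sequence has period 48.
380 ≡ 44 (mod 48), hence a_380 = a_44 = 13.

13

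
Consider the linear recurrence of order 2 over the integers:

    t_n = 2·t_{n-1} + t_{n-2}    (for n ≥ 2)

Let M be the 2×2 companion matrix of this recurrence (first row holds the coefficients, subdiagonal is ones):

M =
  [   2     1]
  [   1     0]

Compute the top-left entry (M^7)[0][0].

408

(M^7)[0][0] is the top entry after applying M 7 times to the unit state (1, 0). Equivalently it is h_{8} for the auxiliary sequence (h_n) obeying the same recurrence with h_1 = 1 and h_i = 0 for 0 ≤ i < 1:
h_2 = 2·1 + 1·0 = 2
h_3 = 2·2 + 1·1 = 5
h_4 = 2·5 + 1·2 = 12
h_5 = 2·12 + 1·5 = 29
h_6 = 2·29 + 1·12 = 70
h_7 = 2·70 + 1·29 = 169
h_8 = 2·169 + 1·70 = 408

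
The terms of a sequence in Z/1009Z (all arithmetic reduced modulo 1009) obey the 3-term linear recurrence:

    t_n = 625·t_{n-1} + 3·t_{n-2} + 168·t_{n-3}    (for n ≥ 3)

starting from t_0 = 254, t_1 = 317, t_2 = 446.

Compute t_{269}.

672

t_3 = 625·446 + 3·317 + 168·254 = 502
t_4 = 625·502 + 3·446 + 168·317 = 59
t_5 = 625·59 + 3·502 + 168·446 = 301
t_6 = 625·301 + 3·59 + 168·502 = 208
t_7 = 625·208 + 3·301 + 168·59 = 564
t_8 = 625·564 + 3·208 + 168·301 = 92
Continuing the recurrence:
  t_9 = 299;  t_10 = 392;  t_11 = 22;  t_12 = 582;  t_13 = 847;  t_14 = 47
  t_15 = 540;  t_16 = 662;  t_17 = 495;  t_18 = 499;  t_19 = 796;  t_20 = 973
  t_21 = 153;  t_22 = 202;  t_23 = 590;  t_24 = 541;  t_25 = 501;  t_26 = 178
  t_27 = 832;  t_28 = 311;  t_29 = 759;  t_30 = 603;  t_31 = 557;  t_32 = 189
  t_33 = 129;  t_34 = 211;  t_35 = 556;  t_36 = 511;  t_37 = 314;  t_38 = 599
  t_39 = 52;  t_40 = 275;  t_41 = 233;  t_42 = 809;  t_43 = 601;  t_44 = 479
  t_45 = 193;  t_46 = 41;  t_47 = 731;  t_48 = 57;  t_49 = 310;  t_50 = 912
  t_51 = 331;  t_52 = 360;  t_53 = 834;  t_54 = 790;  t_55 = 773;  t_56 = 27
  t_57 = 564;  t_58 = 143;  t_59 = 757;  t_60 = 239;  t_61 = 104;  t_62 = 174
  t_63 = 891;  t_64 = 748;  t_65 = 959;  t_66 = 611;  t_67 = 871;  t_68 = 11
  t_69 = 137;  t_70 = 925;  t_71 = 209;  t_72 = 21;  t_73 = 649;  t_74 = 876
  t_75 = 43;  t_76 = 302;  t_77 = 50;  t_78 = 29;  t_79 = 399;  t_80 = 567
  t_81 = 231;  t_82 = 209;  t_83 = 558;  t_84 = 729;  t_85 = 19;  t_86 = 852
  t_87 = 188;  t_88 = 150;  t_89 = 335;  t_90 = 258;  t_91 = 790;  t_92 = 899
  t_93 = 171;  t_94 = 132;  t_95 = 966;  t_96 = 231;  t_97 = 946;  t_98 = 508
  t_99 = 951;  t_100 = 95;  t_101 = 258;  t_102 = 441;  t_103 = 758;  t_104 = 800
  t_105 = 223;  t_106 = 725;  t_107 = 956;  t_108 = 460;  t_109 = 496;  t_110 = 785
  t_111 = 317;  t_112 = 279;  t_113 = 470;  t_114 = 747;  t_115 = 567;  t_116 = 697
  t_117 = 809;  t_118 = 599;  t_119 = 497;  t_120 = 338;  t_121 = 583;  t_122 = 889
  t_123 = 686;  t_124 = 645;  t_125 = 594;  t_126 = 77;  t_127 = 863;  t_128 = 701
  t_129 = 609;  t_130 = 5;  t_131 = 631;  t_132 = 274;  t_133 = 435;  t_134 = 330
  t_135 = 328;  t_136 = 586;  t_137 = 912;  t_138 = 273;  t_139 = 388;  t_140 = 1007
  t_141 = 373;  t_142 = 648;  t_143 = 165;  t_144 = 239;  t_145 = 430;  t_146 = 541
  t_147 = 183;  t_148 = 564;  t_149 = 986;  t_150 = 908;  t_151 = 279;  t_152 = 696
  t_153 = 134;  t_154 = 531;  t_155 = 200;  t_156 = 782;  t_157 = 401;  t_158 = 15
  t_159 = 694;  t_160 = 699;  t_161 = 544;  t_162 = 603;  t_163 = 520;  t_164 = 475
  t_165 = 175;  t_166 = 396;  t_167 = 909;  t_168 = 376;  t_169 = 546;  t_170 = 680
  t_171 = 441;  t_172 = 99;  t_173 = 863;  t_174 = 288;  t_175 = 448;  t_176 = 50
  t_177 = 258;  t_178 = 558;  t_179 = 738;  t_180 = 759;  t_181 = 248;  t_182 = 759
  t_183 = 258;  t_184 = 364;  t_185 = 618;  t_186 = 852;  t_187 = 196;  t_188 = 846
  t_189 = 480;  t_190 = 478;  t_191 = 376;  t_192 = 248;  t_193 = 326;  t_194 = 277
  t_195 = 850;  t_196 = 620;  t_197 = 698;  t_198 = 735;  t_199 = 589;  t_200 = 247
  t_201 = 129;  t_202 = 716;  t_203 = 18;  t_204 = 764;  t_205 = 514;  t_206 = 659
  t_207 = 945;  t_208 = 906;  t_209 = 740;  t_210 = 416;  t_211 = 738;  t_212 = 589
  t_213 = 303;  t_214 = 318;  t_215 = 956;  t_216 = 571;  t_217 = 486;  t_218 = 922
  t_219 = 633;  t_220 = 764;  t_221 = 643;  t_222 = 966;  t_223 = 488;  t_224 = 214
  t_225 = 856;  t_226 = 118;  t_227 = 271;  t_228 = 747;  t_229 = 165;  t_230 = 553
  t_231 = 413;  t_232 = 948;  t_233 = 523;  t_234 = 548;  t_235 = 851;  t_236 = 848
  t_237 = 46;  t_238 = 714;  t_239 = 605;  t_240 = 539;  t_241 = 556;  t_242 = 743
  t_243 = 636;  t_244 = 745;  t_245 = 74;  t_246 = 956;  t_247 = 438;  t_248 = 476
  t_249 = 327;  t_250 = 903;  t_251 = 573;  t_252 = 62;  t_253 = 463;  t_254 = 387
  t_255 = 421;  t_256 = 19;  t_257 = 461;  t_258 = 715;  t_259 = 427;  t_260 = 381
  t_261 = 322;  t_262 = 690;  t_263 = 805;  t_264 = 305;  t_265 = 206;  t_266 = 547
  t_267 = 223
t_268 = 625·223 + 3·547 + 168·206 = 58
t_269 = 625·58 + 3·223 + 168·547 = 672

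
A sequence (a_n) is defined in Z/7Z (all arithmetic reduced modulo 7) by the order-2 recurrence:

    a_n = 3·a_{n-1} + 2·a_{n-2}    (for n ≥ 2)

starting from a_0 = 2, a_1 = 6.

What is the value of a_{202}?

5

a_2 = 3·6 + 2·2 = 1
a_3 = 3·1 + 2·6 = 1
a_4 = 3·1 + 2·1 = 5
a_5 = 3·5 + 2·1 = 3
a_6 = 3·3 + 2·5 = 5
a_7 = 3·5 + 2·3 = 0
a_8 = 3·0 + 2·5 = 3
a_9 = 3·3 + 2·0 = 2
a_10 = 3·2 + 2·3 = 5
a_11 = 3·5 + 2·2 = 5
a_12 = 3·5 + 2·5 = 4
a_13 = 3·4 + 2·5 = 1
a_14 = 3·1 + 2·4 = 4
a_15 = 3·4 + 2·1 = 0
a_16 = 3·0 + 2·4 = 1
a_17 = 3·1 + 2·0 = 3
a_18 = 3·3 + 2·1 = 4
a_19 = 3·4 + 2·3 = 4
a_20 = 3·4 + 2·4 = 6
a_21 = 3·6 + 2·4 = 5
a_22 = 3·5 + 2·6 = 6
a_23 = 3·6 + 2·5 = 0
a_24 = 3·0 + 2·6 = 5
a_25 = 3·5 + 2·0 = 1
a_26 = 3·1 + 2·5 = 6
a_27 = 3·6 + 2·1 = 6
a_28 = 3·6 + 2·6 = 2
a_29 = 3·2 + 2·6 = 4
a_30 = 3·4 + 2·2 = 2
a_31 = 3·2 + 2·4 = 0
a_32 = 3·0 + 2·2 = 4
a_33 = 3·4 + 2·0 = 5
a_34 = 3·5 + 2·4 = 2
a_35 = 3·2 + 2·5 = 2
a_36 = 3·2 + 2·2 = 3
a_37 = 3·3 + 2·2 = 6
a_38 = 3·6 + 2·3 = 3
a_39 = 3·3 + 2·6 = 0
a_40 = 3·0 + 2·3 = 6
a_41 = 3·6 + 2·0 = 4
a_42 = 3·4 + 2·6 = 3
a_43 = 3·3 + 2·4 = 3
a_44 = 3·3 + 2·3 = 1
a_45 = 3·1 + 2·3 = 2
a_46 = 3·2 + 2·1 = 1
a_47 = 3·1 + 2·2 = 0
a_48 = 3·0 + 2·1 = 2
a_49 = 3·2 + 2·0 = 6
(a_48, a_49) = (2, 6) = (a_0, a_1), so the sequence has period 48.
202 ≡ 10 (mod 48), hence a_202 = a_10 = 5.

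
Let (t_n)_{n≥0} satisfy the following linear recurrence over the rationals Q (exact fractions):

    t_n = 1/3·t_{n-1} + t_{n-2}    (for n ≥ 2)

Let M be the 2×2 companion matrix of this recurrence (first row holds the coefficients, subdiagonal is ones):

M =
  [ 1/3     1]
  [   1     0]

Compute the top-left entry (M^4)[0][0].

109/81

(M^4)[0][0] is the top entry after applying M 4 times to the unit state (1, 0). Equivalently it is h_{5} for the auxiliary sequence (h_n) obeying the same recurrence with h_1 = 1 and h_i = 0 for 0 ≤ i < 1:
h_2 = 1/3·1 + 1·0 = 1/3
h_3 = 1/3·1/3 + 1·1 = 10/9
h_4 = 1/3·10/9 + 1·1/3 = 19/27
h_5 = 1/3·19/27 + 1·10/9 = 109/81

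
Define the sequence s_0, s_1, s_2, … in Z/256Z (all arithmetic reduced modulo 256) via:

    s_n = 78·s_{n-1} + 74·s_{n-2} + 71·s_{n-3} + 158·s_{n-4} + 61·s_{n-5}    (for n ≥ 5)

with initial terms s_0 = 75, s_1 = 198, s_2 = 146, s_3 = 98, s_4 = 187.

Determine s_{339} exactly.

s_5 = 78·187 + 74·98 + 71·146 + 158·198 + 61·75 = 223
s_6 = 78·223 + 74·187 + 71·98 + 158·146 + 61·198 = 120
s_7 = 78·120 + 74·223 + 71·187 + 158·98 + 61·146 = 41
s_8 = 78·41 + 74·120 + 71·223 + 158·187 + 61·98 = 203
s_9 = 78·203 + 74·41 + 71·120 + 158·223 + 61·187 = 45
s_10 = 78·45 + 74·203 + 71·41 + 158·120 + 61·223 = 246
Continuing the recurrence:
  s_11 = 41;  s_12 = 36;  s_13 = 49;  s_14 = 66;  s_15 = 46;  s_16 = 172
  s_17 = 212;  s_18 = 123;  s_19 = 148;  s_20 = 144;  s_21 = 153;  s_22 = 184
  s_23 = 225;  s_24 = 81;  s_25 = 126;  s_26 = 58;  s_27 = 69;  s_28 = 87
  s_29 = 155;  s_30 = 85;  s_31 = 61;  s_32 = 72;  s_33 = 138;  s_34 = 44
  s_35 = 43;  s_36 = 17;  s_37 = 36;  s_38 = 217;  s_39 = 67;  s_40 = 221
  s_41 = 40;  s_42 = 41;  s_43 = 104;  s_44 = 255;  s_45 = 122;  s_46 = 144
  s_47 = 210;  s_48 = 156;  s_49 = 59;  s_50 = 66;  s_51 = 90;  s_52 = 47
  s_53 = 58;  s_54 = 3;  s_55 = 253;  s_56 = 126;  s_57 = 90;  s_58 = 175
  s_59 = 37;  s_60 = 223;  s_61 = 191;  s_62 = 95;  s_63 = 138;  s_64 = 238
  s_65 = 198;  s_66 = 139;  s_67 = 103;  s_68 = 64;  s_69 = 189;  s_70 = 159
  s_71 = 133;  s_72 = 242;  s_73 = 45;  s_74 = 184;  s_75 = 41;  s_76 = 54
  s_77 = 198;  s_78 = 152;  s_79 = 172;  s_80 = 91;  s_81 = 172;  s_82 = 104
  s_83 = 5;  s_84 = 112;  s_85 = 65;  s_86 = 189;  s_87 = 78;  s_88 = 190
  s_89 = 169;  s_90 = 47;  s_91 = 11;  s_92 = 169;  s_93 = 73;  s_94 = 108
  s_95 = 222;  s_96 = 8;  s_97 = 227;  s_98 = 25;  s_99 = 52;  s_100 = 221
  s_101 = 79;  s_102 = 229;  s_103 = 244;  s_104 = 61;  s_105 = 12;  s_106 = 31
  s_107 = 254;  s_108 = 120;  s_109 = 134;  s_110 = 244;  s_111 = 131;  s_112 = 50
  s_113 = 18;  s_114 = 203;  s_115 = 234;  s_116 = 11;  s_117 = 81;  s_118 = 86
  s_119 = 118;  s_120 = 211;  s_121 = 221;  s_122 = 111;  s_123 = 139;  s_124 = 19
  s_125 = 110;  s_126 = 186;  s_127 = 250;  s_128 = 75;  s_129 = 31;  s_130 = 120
  s_131 = 241;  s_132 = 147;  s_133 = 189;  s_134 = 94;  s_135 = 97;  s_136 = 76
  s_137 = 241;  s_138 = 90;  s_139 = 110;  s_140 = 100;  s_141 = 20;  s_142 = 123
  s_143 = 84;  s_144 = 160;  s_145 = 81;  s_146 = 232;  s_147 = 161;  s_148 = 89
  s_149 = 30;  s_150 = 2;  s_151 = 157;  s_152 = 7;  s_153 = 203;  s_154 = 205
  s_155 = 117;  s_156 = 240;  s_157 = 194;  s_158 = 212;  s_159 = 75;  s_160 = 241
  s_161 = 212;  s_162 = 33;  s_163 = 251;  s_164 = 109;  s_165 = 48;  s_166 = 161
  s_167 = 240;  s_168 = 15;  s_169 = 50;  s_170 = 240;  s_171 = 58;  s_172 = 92
  s_173 = 203;  s_174 = 146;  s_175 = 170;  s_176 = 231;  s_177 = 58;  s_178 = 19
  s_179 = 85;  s_180 = 142;  s_181 = 242;  s_182 = 231;  s_183 = 181;  s_184 = 239
  s_185 = 103;  s_186 = 231;  s_187 = 50;  s_188 = 54;  s_189 = 126;  s_190 = 251
  s_191 = 199;  s_192 = 96;  s_193 = 5;  s_194 = 103;  s_195 = 21;  s_196 = 58
  s_197 = 69;  s_198 = 96;  s_199 = 201;  s_200 = 238;  s_201 = 166;  s_202 = 208
  s_203 = 76;  s_204 = 27;  s_205 = 12;  s_206 = 120;  s_207 = 253;  s_208 = 224
  s_209 = 129;  s_210 = 37;  s_211 = 110;  s_212 = 134;  s_213 = 225;  s_214 = 95
  s_215 = 219;  s_216 = 129;  s_217 = 193;  s_218 = 20;  s_219 = 118;  s_220 = 16
  s_221 = 99;  s_222 = 217;  s_223 = 196;  s_224 = 229;  s_225 = 135;  s_226 = 53
  s_227 = 92;  s_228 = 213;  s_229 = 20;  s_230 = 15;  s_231 = 214;  s_232 = 120
  s_233 = 174;  s_234 = 20;  s_235 = 83;  s_236 = 98;  s_237 = 98;  s_238 = 3
  s_239 = 106;  s_240 = 155;  s_241 = 137;  s_242 = 38;  s_243 = 78;  s_244 = 171
  s_245 = 173;  s_246 = 223;  s_247 = 147;  s_248 = 91;  s_249 = 150;  s_250 = 162
  s_251 = 210;  s_252 = 155;  s_253 = 31;  s_254 = 56;  s_255 = 57;  s_256 = 219
  s_257 = 205;  s_258 = 134;  s_259 = 89;  s_260 = 116;  s_261 = 241;  s_262 = 50
  s_263 = 238;  s_264 = 156;  s_265 = 148;  s_266 = 123;  s_267 = 84;  s_268 = 48
  s_269 = 137;  s_270 = 24;  s_271 = 97;  s_272 = 33;  s_273 = 190;  s_274 = 202
  s_275 = 53;  s_276 = 183;  s_277 = 59;  s_278 = 133;  s_279 = 45;  s_280 = 24
  s_281 = 58;  s_282 = 60;  s_283 = 43;  s_284 = 17;  s_285 = 196;  s_286 = 105
  s_287 = 51;  s_288 = 253;  s_289 = 248;  s_290 = 89;  s_291 = 120;  s_292 = 95
  s_293 = 170;  s_294 = 144;  s_295 = 162;  s_296 = 92;  s_297 = 91;  s_298 = 162
  s_299 = 122;  s_300 = 159;  s_301 = 186;  s_302 = 35;  s_303 = 109;  s_304 = 30
  s_305 = 10;  s_306 = 223;  s_307 = 197;  s_308 = 191;  s_309 = 79;  s_310 = 239
  s_311 = 90;  s_312 = 62;  s_313 = 118;  s_314 = 43;  s_315 = 231;  s_316 = 64
  s_317 = 205;  s_318 = 175;  s_319 = 37;  s_320 = 66;  s_321 = 29;  s_322 = 8
  s_323 = 169;  s_324 = 102;  s_325 = 198;  s_326 = 136;  s_327 = 44;  s_328 = 219
  s_329 = 172;  s_330 = 8;  s_331 = 117;  s_332 = 80;  s_333 = 193;  s_334 = 77
  s_335 = 142;  s_336 = 78;  s_337 = 89
s_338 = 78·89 + 74·78 + 71·142 + 158·77 + 61·193 = 143
s_339 = 78·143 + 74·89 + 71·78 + 158·142 + 61·77 = 235

235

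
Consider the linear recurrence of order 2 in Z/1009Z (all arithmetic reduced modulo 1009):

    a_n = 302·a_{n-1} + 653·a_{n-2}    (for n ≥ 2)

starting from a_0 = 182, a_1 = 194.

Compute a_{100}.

a_2 = 302·194 + 653·182 = 859
a_3 = 302·859 + 653·194 = 662
a_4 = 302·662 + 653·859 = 65
a_5 = 302·65 + 653·662 = 893
a_6 = 302·893 + 653·65 = 350
a_7 = 302·350 + 653·893 = 691
a_8 = 302·691 + 653·350 = 335
a_9 = 302·335 + 653·691 = 470
a_10 = 302·470 + 653·335 = 482
a_11 = 302·482 + 653·470 = 442
a_12 = 302·442 + 653·482 = 234
a_13 = 302·234 + 653·442 = 90
a_14 = 302·90 + 653·234 = 380
a_15 = 302·380 + 653·90 = 991
a_16 = 302·991 + 653·380 = 544
a_17 = 302·544 + 653·991 = 175
a_18 = 302·175 + 653·544 = 446
a_19 = 302·446 + 653·175 = 753
a_20 = 302·753 + 653·446 = 18
a_21 = 302·18 + 653·753 = 717
a_22 = 302·717 + 653·18 = 254
a_23 = 302·254 + 653·717 = 49
a_24 = 302·49 + 653·254 = 49
a_25 = 302·49 + 653·49 = 381
a_26 = 302·381 + 653·49 = 754
a_27 = 302·754 + 653·381 = 253
a_28 = 302·253 + 653·754 = 701
a_29 = 302·701 + 653·253 = 554
a_30 = 302·554 + 653·701 = 490
a_31 = 302·490 + 653·554 = 197
a_32 = 302·197 + 653·490 = 80
a_33 = 302·80 + 653·197 = 442
a_34 = 302·442 + 653·80 = 68
a_35 = 302·68 + 653·442 = 408
a_36 = 302·408 + 653·68 = 126
a_37 = 302·126 + 653·408 = 767
a_38 = 302·767 + 653·126 = 113
a_39 = 302·113 + 653·767 = 207
a_40 = 302·207 + 653·113 = 88
a_41 = 302·88 + 653·207 = 307
a_42 = 302·307 + 653·88 = 846
a_43 = 302·846 + 653·307 = 904
a_44 = 302·904 + 653·846 = 84
a_45 = 302·84 + 653·904 = 190
a_46 = 302·190 + 653·84 = 233
a_47 = 302·233 + 653·190 = 708
a_48 = 302·708 + 653·233 = 707
a_49 = 302·707 + 653·708 = 817
a_50 = 302·817 + 653·707 = 87
a_51 = 302·87 + 653·817 = 789
a_52 = 302·789 + 653·87 = 461
a_53 = 302·461 + 653·789 = 607
a_54 = 302·607 + 653·461 = 27
a_55 = 302·27 + 653·607 = 925
a_56 = 302·925 + 653·27 = 335
a_57 = 302·335 + 653·925 = 913
a_58 = 302·913 + 653·335 = 71
a_59 = 302·71 + 653·913 = 123
a_60 = 302·123 + 653·71 = 771
a_61 = 302·771 + 653·123 = 371
a_62 = 302·371 + 653·771 = 15
a_63 = 302·15 + 653·371 = 597
a_64 = 302·597 + 653·15 = 397
a_65 = 302·397 + 653·597 = 190
a_66 = 302·190 + 653·397 = 804
a_67 = 302·804 + 653·190 = 611
a_68 = 302·611 + 653·804 = 207
a_69 = 302·207 + 653·611 = 384
a_70 = 302·384 + 653·207 = 907
a_71 = 302·907 + 653·384 = 995
a_72 = 302·995 + 653·907 = 805
a_73 = 302·805 + 653·995 = 889
a_74 = 302·889 + 653·805 = 60
a_75 = 302·60 + 653·889 = 300
a_76 = 302·300 + 653·60 = 628
a_77 = 302·628 + 653·300 = 118
a_78 = 302·118 + 653·628 = 751
a_79 = 302·751 + 653·118 = 147
a_80 = 302·147 + 653·751 = 27
a_81 = 302·27 + 653·147 = 218
a_82 = 302·218 + 653·27 = 729
a_83 = 302·729 + 653·218 = 281
a_84 = 302·281 + 653·729 = 904
a_85 = 302·904 + 653·281 = 433
a_86 = 302·433 + 653·904 = 652
a_87 = 302·652 + 653·433 = 378
a_88 = 302·378 + 653·652 = 97
a_89 = 302·97 + 653·378 = 671
a_90 = 302·671 + 653·97 = 616
a_91 = 302·616 + 653·671 = 633
a_92 = 302·633 + 653·616 = 122
a_93 = 302·122 + 653·633 = 179
a_94 = 302·179 + 653·122 = 536
a_95 = 302·536 + 653·179 = 275
a_96 = 302·275 + 653·536 = 197
a_97 = 302·197 + 653·275 = 945
a_98 = 302·945 + 653·197 = 341
a_99 = 302·341 + 653·945 = 650
a_100 = 302·650 + 653·341 = 238

238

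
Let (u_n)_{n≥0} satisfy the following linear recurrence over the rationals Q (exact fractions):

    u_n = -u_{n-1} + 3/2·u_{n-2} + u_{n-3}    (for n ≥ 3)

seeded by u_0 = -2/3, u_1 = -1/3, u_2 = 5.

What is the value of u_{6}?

u_3 = -1·5 + 3/2·-1/3 + 1·-2/3 = -37/6
u_4 = -1·-37/6 + 3/2·5 + 1·-1/3 = 40/3
u_5 = -1·40/3 + 3/2·-37/6 + 1·5 = -211/12
u_6 = -1·-211/12 + 3/2·40/3 + 1·-37/6 = 377/12

377/12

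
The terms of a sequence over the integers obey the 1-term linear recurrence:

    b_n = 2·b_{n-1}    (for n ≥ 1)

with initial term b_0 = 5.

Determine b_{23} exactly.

b_1 = 2·5 = 10
b_2 = 2·10 = 20
b_3 = 2·20 = 40
b_4 = 2·40 = 80
b_5 = 2·80 = 160
b_6 = 2·160 = 320
b_7 = 2·320 = 640
b_8 = 2·640 = 1280
b_9 = 2·1280 = 2560
b_10 = 2·2560 = 5120
b_11 = 2·5120 = 10240
b_12 = 2·10240 = 20480
b_13 = 2·20480 = 40960
b_14 = 2·40960 = 81920
b_15 = 2·81920 = 163840
b_16 = 2·163840 = 327680
b_17 = 2·327680 = 655360
b_18 = 2·655360 = 1310720
b_19 = 2·1310720 = 2621440
b_20 = 2·2621440 = 5242880
b_21 = 2·5242880 = 10485760
b_22 = 2·10485760 = 20971520
b_23 = 2·20971520 = 41943040

41943040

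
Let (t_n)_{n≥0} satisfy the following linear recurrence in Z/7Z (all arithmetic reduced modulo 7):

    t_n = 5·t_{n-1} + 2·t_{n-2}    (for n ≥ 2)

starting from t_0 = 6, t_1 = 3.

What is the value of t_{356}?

5

t_2 = 5·3 + 2·6 = 6
t_3 = 5·6 + 2·3 = 1
t_4 = 5·1 + 2·6 = 3
t_5 = 5·3 + 2·1 = 3
t_6 = 5·3 + 2·3 = 0
t_7 = 5·0 + 2·3 = 6
t_8 = 5·6 + 2·0 = 2
t_9 = 5·2 + 2·6 = 1
t_10 = 5·1 + 2·2 = 2
t_11 = 5·2 + 2·1 = 5
t_12 = 5·5 + 2·2 = 1
t_13 = 5·1 + 2·5 = 1
t_14 = 5·1 + 2·1 = 0
t_15 = 5·0 + 2·1 = 2
t_16 = 5·2 + 2·0 = 3
t_17 = 5·3 + 2·2 = 5
t_18 = 5·5 + 2·3 = 3
t_19 = 5·3 + 2·5 = 4
t_20 = 5·4 + 2·3 = 5
t_21 = 5·5 + 2·4 = 5
t_22 = 5·5 + 2·5 = 0
t_23 = 5·0 + 2·5 = 3
t_24 = 5·3 + 2·0 = 1
t_25 = 5·1 + 2·3 = 4
t_26 = 5·4 + 2·1 = 1
t_27 = 5·1 + 2·4 = 6
t_28 = 5·6 + 2·1 = 4
t_29 = 5·4 + 2·6 = 4
t_30 = 5·4 + 2·4 = 0
t_31 = 5·0 + 2·4 = 1
t_32 = 5·1 + 2·0 = 5
t_33 = 5·5 + 2·1 = 6
t_34 = 5·6 + 2·5 = 5
t_35 = 5·5 + 2·6 = 2
t_36 = 5·2 + 2·5 = 6
t_37 = 5·6 + 2·2 = 6
t_38 = 5·6 + 2·6 = 0
t_39 = 5·0 + 2·6 = 5
t_40 = 5·5 + 2·0 = 4
t_41 = 5·4 + 2·5 = 2
t_42 = 5·2 + 2·4 = 4
t_43 = 5·4 + 2·2 = 3
t_44 = 5·3 + 2·4 = 2
t_45 = 5·2 + 2·3 = 2
t_46 = 5·2 + 2·2 = 0
t_47 = 5·0 + 2·2 = 4
t_48 = 5·4 + 2·0 = 6
t_49 = 5·6 + 2·4 = 3
(t_48, t_49) = (6, 3) = (t_0, t_1), so the sequence has period 48.
356 ≡ 20 (mod 48), hence t_356 = t_20 = 5.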